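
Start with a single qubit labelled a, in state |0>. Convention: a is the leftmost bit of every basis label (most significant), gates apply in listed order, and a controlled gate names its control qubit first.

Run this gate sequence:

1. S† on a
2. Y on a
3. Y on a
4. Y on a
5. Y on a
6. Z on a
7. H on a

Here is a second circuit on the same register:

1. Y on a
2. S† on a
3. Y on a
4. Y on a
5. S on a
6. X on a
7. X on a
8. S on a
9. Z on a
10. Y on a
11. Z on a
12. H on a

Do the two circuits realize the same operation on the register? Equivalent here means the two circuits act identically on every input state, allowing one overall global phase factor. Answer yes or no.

No, they are not equivalent — no single phase factor reconciles the two unitaries.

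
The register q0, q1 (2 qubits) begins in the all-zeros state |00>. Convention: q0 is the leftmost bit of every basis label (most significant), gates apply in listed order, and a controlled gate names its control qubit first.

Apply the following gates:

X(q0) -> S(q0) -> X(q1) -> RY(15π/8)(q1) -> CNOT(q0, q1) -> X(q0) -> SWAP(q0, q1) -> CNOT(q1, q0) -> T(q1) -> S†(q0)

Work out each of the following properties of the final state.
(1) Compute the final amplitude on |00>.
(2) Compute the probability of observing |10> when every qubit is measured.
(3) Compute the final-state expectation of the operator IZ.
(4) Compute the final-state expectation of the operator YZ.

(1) |00> carries amplitude -I*cos(pi/16) in the final state.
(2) The probability of measuring |10> is sin(pi/16)**2.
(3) In the final state, IZ has expectation 1.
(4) The observable YZ averages to -sqrt(2 - sqrt(2))/2.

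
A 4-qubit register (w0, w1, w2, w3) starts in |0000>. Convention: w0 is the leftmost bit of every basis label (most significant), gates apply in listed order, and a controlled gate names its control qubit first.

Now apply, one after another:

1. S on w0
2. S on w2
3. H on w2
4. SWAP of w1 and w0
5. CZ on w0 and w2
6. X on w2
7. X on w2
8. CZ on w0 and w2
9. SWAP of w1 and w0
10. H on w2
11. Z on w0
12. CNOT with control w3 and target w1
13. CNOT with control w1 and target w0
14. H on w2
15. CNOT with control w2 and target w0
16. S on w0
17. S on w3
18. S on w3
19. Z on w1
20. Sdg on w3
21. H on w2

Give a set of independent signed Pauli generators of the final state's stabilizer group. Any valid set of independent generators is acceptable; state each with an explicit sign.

The final state is stabilized by the group generated by +YIZI, +ZIXI, +IZII, +IIIZ; other independent generating sets are equally valid.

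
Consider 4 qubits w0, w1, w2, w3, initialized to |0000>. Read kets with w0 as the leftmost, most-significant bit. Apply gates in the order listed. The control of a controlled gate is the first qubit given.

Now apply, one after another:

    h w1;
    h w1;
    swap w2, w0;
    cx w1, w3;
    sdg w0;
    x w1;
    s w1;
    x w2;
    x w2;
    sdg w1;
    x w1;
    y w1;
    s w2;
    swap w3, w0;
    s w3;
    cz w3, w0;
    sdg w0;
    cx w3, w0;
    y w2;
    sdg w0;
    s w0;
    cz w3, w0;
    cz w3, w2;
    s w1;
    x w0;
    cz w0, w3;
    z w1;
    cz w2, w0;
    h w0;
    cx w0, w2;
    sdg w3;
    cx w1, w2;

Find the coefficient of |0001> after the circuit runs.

The final state's coefficient on |0001> equals 0. Key observation: steps 6-11 multiply out to the identity, so the circuit reduces to the remaining gates.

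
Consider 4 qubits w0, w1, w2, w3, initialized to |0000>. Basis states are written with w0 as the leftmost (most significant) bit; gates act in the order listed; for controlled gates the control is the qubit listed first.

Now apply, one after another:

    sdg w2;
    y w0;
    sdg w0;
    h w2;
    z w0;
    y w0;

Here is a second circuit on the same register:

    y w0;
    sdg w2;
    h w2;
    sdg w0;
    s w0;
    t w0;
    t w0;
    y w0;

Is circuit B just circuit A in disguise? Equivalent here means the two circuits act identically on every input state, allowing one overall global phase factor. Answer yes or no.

Yes — the two circuits implement the same unitary up to a global phase.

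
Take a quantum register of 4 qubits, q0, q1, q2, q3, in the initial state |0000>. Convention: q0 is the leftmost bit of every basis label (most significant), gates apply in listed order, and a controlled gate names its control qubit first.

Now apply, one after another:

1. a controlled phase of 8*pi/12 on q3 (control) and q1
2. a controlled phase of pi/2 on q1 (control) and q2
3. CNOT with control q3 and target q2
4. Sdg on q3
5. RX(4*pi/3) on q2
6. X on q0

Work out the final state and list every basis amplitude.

After the circuit, the state carries amplitude -1/2 on |1000>, -sqrt(3)*I/2 on |1010>, and 0 on every other basis state.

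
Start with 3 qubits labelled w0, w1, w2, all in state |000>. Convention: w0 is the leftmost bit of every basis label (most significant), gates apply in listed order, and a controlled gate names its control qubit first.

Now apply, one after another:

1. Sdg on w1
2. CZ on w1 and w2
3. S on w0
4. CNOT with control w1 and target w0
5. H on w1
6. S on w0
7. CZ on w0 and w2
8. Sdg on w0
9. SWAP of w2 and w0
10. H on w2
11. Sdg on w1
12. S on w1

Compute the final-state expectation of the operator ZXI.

The observable ZXI averages to 1.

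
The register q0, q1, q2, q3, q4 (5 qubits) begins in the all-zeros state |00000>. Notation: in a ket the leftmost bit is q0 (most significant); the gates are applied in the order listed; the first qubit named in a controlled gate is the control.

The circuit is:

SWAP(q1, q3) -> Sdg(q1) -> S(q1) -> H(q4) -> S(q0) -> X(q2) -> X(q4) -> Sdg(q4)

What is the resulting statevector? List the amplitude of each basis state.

The final amplitudes are sqrt(2)/2 on |00100>, -sqrt(2)*I/2 on |00101>, and 0 on every other basis state.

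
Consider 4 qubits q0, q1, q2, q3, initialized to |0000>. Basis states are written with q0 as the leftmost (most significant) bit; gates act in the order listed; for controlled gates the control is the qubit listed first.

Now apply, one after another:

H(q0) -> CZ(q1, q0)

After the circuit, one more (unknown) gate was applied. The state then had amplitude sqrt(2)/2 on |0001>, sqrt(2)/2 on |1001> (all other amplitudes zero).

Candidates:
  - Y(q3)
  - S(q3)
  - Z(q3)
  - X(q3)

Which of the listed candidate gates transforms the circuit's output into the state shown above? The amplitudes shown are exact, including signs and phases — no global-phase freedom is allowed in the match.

It was X(q3) that produced the state shown.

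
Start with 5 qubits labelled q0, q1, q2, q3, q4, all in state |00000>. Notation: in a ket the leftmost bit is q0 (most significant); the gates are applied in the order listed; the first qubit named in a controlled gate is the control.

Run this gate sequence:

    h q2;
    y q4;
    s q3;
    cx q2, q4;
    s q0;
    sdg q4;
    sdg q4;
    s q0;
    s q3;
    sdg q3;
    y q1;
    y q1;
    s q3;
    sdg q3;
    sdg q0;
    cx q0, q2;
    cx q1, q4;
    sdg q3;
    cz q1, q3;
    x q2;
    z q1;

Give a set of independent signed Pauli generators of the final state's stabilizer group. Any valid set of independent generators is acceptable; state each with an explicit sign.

The final state is stabilized by the group generated by -IIXIX, +ZIIII, +IZIII, +IIZIZ, +IIIZI; other independent generating sets are equally valid.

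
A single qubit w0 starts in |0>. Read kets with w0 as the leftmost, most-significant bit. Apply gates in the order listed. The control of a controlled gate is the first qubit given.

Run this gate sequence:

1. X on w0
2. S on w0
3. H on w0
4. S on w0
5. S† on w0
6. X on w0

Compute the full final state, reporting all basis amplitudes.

The resulting statevector has amplitude -sqrt(2)*I/2 on |0>, sqrt(2)*I/2 on |1>.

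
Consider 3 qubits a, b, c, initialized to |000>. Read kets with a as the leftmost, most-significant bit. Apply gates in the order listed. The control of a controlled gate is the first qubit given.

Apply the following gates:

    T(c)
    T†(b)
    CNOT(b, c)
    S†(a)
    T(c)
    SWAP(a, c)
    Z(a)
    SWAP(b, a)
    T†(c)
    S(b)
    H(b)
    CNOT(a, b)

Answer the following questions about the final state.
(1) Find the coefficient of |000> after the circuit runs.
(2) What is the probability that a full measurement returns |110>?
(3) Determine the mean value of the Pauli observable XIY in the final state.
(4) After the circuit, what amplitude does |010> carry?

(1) |000> carries amplitude sqrt(2)/2 in the final state.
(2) The probability of measuring |110> is 0.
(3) The expectation value of XIY is 0.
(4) |010> carries amplitude sqrt(2)/2 in the final state.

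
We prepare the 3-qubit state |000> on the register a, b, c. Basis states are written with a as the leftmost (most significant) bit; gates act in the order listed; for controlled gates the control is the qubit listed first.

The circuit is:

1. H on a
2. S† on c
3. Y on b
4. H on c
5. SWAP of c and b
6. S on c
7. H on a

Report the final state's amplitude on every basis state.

The resulting statevector has amplitude -sqrt(2)/2 on |001>, -sqrt(2)/2 on |011>, and 0 on every other basis state.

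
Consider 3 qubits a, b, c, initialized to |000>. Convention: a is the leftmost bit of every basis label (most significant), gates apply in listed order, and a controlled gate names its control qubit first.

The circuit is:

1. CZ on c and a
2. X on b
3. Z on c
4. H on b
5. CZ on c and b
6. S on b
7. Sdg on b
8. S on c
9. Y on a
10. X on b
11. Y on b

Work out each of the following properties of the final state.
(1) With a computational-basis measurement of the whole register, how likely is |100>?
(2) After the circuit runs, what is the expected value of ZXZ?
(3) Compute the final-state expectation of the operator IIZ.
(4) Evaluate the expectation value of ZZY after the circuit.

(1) A full measurement returns |100> with probability 1/2. Key observation: gates 6-7 undo each other exactly, leaving only the rest of the circuit to track.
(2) The expectation value of ZXZ is -1.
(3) In the final state, IIZ has expectation 1.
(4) In the final state, ZZY has expectation 0.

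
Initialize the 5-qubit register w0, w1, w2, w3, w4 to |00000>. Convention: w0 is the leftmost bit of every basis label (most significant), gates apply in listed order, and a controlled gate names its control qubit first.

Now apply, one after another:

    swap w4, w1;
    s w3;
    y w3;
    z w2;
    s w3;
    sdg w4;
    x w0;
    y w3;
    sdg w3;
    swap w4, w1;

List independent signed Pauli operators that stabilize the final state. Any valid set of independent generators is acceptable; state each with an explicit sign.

The final state is stabilized by the group generated by -ZIIII, +IZIII, +IIZII, +IIIZI, +IIIIZ; other independent generating sets are equally valid.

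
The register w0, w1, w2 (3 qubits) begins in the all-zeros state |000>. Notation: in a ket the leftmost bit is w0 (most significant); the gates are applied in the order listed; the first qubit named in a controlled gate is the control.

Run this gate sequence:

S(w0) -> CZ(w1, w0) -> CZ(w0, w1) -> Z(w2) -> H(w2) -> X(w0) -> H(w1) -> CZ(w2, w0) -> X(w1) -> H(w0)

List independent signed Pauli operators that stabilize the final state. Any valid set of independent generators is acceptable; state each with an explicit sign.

One valid set of independent stabilizer generators is -XII, +IXI, -IIX (any independent generating set of the same group is equally correct).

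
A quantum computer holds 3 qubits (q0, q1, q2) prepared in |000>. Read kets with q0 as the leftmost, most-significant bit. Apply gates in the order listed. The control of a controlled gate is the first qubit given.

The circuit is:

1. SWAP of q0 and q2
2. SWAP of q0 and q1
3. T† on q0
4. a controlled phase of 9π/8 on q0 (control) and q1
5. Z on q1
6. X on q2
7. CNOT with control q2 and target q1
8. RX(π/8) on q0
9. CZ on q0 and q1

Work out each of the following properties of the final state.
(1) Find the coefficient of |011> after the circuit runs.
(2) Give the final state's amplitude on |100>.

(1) The final state's coefficient on |011> equals cos(pi/16).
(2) The final state's coefficient on |100> equals 0.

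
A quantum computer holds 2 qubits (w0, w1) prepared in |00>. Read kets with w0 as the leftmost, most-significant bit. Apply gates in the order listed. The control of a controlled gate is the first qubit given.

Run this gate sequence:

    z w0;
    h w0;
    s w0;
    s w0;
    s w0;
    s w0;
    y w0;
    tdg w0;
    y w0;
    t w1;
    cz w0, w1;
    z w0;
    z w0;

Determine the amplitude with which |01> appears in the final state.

The amplitude on |01> is 0.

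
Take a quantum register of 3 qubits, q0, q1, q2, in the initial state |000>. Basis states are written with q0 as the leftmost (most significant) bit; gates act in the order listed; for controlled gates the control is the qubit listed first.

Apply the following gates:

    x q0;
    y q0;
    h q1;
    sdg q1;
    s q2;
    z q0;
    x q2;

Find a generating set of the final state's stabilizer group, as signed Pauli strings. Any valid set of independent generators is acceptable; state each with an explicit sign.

One valid set of independent stabilizer generators is -IYI, +ZII, -IIZ (any independent generating set of the same group is equally correct).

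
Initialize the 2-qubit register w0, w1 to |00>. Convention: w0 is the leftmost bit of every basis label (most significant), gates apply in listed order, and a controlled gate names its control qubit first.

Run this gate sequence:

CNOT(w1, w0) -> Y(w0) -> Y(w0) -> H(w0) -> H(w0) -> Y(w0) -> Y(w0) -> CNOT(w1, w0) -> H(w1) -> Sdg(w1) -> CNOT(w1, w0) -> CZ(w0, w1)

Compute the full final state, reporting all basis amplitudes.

The resulting statevector has amplitude sqrt(2)/2 on |00>, 0 on |01>, 0 on |10>, sqrt(2)*I/2 on |11>. Key observation: steps 1-8 multiply out to the identity, so the circuit reduces to the remaining gates.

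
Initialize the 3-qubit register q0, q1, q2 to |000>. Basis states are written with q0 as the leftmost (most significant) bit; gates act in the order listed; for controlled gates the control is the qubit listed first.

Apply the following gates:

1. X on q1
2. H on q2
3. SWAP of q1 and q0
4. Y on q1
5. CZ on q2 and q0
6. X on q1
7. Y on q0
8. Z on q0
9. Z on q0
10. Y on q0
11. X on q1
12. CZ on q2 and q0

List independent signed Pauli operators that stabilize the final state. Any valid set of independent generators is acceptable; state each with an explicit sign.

One valid set of independent stabilizer generators is +IIX, -ZII, -IZI (any independent generating set of the same group is equally correct). Key observation: steps 5-12 multiply out to the identity, so the circuit reduces to the remaining gates.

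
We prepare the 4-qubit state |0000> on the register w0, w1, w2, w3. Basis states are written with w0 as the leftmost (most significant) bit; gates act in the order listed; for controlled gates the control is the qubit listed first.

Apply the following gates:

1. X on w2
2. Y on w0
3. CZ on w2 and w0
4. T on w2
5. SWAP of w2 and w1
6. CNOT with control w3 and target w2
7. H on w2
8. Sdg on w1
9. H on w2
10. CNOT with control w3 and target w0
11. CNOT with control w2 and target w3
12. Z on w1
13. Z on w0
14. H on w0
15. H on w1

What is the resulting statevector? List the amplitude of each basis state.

The resulting statevector has amplitude -exp(I*pi/4)/2 on |0000>, exp(I*pi/4)/2 on |0100>, exp(I*pi/4)/2 on |1000>, -exp(I*pi/4)/2 on |1100>, and 0 on every other basis state.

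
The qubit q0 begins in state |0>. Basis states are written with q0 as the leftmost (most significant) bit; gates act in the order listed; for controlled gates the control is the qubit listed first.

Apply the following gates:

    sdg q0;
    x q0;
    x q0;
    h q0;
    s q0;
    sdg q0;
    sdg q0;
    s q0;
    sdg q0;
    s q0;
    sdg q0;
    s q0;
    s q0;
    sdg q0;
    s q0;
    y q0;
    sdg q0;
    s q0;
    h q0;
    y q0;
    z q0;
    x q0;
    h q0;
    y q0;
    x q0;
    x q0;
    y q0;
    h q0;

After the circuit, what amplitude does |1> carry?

The amplitude on |1> is -1/2 - I/2. Key observation: steps 24-27 multiply out to the identity, so the circuit reduces to the remaining gates.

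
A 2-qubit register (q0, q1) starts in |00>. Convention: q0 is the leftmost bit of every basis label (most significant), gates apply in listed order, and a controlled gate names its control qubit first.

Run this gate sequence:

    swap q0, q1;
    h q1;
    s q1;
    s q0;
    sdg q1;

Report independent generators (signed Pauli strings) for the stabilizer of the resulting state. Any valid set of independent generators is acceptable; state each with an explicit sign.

One valid set of independent stabilizer generators is +IX, +ZI (any independent generating set of the same group is equally correct).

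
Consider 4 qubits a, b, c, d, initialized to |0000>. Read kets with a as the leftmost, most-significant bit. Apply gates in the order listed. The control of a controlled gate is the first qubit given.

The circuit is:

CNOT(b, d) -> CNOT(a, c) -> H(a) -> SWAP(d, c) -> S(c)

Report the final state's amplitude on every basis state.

The final amplitudes are sqrt(2)/2 on |0000>, sqrt(2)/2 on |1000>, and 0 on every other basis state.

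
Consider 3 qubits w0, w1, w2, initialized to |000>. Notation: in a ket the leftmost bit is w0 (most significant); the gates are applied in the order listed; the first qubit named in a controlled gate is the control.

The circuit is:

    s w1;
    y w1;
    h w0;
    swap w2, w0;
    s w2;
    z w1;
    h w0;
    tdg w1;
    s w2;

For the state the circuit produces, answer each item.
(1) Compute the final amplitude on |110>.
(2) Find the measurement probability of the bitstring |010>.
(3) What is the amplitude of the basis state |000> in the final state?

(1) The final state's coefficient on |110> equals -exp(I*pi/4)/2.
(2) Outcome |010> occurs with probability 1/4.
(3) |000> carries amplitude 0 in the final state.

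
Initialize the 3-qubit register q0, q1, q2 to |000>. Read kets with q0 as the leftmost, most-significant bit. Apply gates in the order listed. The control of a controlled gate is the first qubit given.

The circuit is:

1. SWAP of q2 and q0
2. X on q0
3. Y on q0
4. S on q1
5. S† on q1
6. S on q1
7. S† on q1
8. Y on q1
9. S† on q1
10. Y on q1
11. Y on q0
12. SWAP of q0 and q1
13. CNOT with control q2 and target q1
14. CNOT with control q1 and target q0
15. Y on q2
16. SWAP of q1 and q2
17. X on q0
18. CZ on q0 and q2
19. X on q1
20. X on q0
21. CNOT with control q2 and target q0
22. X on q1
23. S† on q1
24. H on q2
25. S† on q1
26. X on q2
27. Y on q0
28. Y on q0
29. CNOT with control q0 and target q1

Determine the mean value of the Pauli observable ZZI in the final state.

The expectation value of ZZI is -1. Key observation: the block from step 4 through step 7 cancels to the identity and can be dropped.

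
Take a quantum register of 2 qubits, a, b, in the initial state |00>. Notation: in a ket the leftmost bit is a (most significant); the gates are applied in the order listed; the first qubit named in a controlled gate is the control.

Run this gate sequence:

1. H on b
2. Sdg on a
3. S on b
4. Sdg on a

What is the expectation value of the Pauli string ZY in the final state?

The observable ZY averages to 1.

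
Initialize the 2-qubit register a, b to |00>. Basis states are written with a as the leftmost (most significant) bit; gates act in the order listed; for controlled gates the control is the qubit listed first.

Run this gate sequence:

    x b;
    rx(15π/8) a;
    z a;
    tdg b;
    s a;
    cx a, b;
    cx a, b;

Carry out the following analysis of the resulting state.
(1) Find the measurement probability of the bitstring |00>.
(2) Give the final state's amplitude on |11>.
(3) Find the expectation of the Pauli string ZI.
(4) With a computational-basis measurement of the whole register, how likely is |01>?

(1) A full measurement returns |00> with probability 0. Key observation: gates 6-7 undo each other exactly, leaving only the rest of the circuit to track.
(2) The final state's coefficient on |11> equals exp(3*I*pi/4)*sin(pi/16).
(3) The observable ZI averages to sqrt(sqrt(2) + 2)/2.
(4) The probability of measuring |01> is cos(pi/16)**2.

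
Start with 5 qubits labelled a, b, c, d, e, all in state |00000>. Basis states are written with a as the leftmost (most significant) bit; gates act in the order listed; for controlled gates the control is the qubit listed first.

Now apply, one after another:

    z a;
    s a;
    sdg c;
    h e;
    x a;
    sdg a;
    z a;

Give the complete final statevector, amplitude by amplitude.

After the circuit, the state carries amplitude sqrt(2)*I/2 on |10000>, sqrt(2)*I/2 on |10001>, and 0 on every other basis state.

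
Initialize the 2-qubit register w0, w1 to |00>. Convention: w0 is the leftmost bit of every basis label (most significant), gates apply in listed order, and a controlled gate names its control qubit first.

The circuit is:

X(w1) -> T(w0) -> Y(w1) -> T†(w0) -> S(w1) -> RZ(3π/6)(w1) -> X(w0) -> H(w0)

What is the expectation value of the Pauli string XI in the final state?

In the final state, XI has expectation -1.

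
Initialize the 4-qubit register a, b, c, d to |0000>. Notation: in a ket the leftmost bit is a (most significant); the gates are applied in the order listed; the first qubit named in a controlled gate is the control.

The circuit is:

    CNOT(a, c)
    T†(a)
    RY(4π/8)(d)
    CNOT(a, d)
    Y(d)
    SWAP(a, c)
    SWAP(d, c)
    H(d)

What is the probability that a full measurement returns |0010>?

The probability of measuring |0010> is 1/4.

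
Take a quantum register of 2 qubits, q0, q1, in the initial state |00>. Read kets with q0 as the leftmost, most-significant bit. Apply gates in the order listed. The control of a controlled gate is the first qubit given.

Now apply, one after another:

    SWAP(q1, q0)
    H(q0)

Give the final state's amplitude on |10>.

The final state's coefficient on |10> equals sqrt(2)/2.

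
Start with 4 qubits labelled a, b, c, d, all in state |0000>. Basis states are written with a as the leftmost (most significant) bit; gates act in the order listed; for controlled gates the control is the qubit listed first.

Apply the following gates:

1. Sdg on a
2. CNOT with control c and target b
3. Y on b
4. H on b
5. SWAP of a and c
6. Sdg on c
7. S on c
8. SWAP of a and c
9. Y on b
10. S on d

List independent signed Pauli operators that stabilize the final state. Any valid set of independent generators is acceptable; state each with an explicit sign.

The final state is stabilized by the group generated by +IXII, +ZIII, +IIZI, +IIIZ; other independent generating sets are equally valid. Key observation: steps 5-8 multiply out to the identity, so the circuit reduces to the remaining gates.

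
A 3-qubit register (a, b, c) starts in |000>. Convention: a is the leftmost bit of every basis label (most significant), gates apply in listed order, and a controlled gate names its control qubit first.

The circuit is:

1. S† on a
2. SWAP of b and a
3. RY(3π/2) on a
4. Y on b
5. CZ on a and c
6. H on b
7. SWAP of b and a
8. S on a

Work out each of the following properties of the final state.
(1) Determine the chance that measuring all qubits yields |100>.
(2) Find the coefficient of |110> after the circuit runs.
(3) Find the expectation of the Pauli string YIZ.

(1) The probability of measuring |100> is 1/4.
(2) The final state's coefficient on |110> equals 1/2.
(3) In the final state, YIZ has expectation -1.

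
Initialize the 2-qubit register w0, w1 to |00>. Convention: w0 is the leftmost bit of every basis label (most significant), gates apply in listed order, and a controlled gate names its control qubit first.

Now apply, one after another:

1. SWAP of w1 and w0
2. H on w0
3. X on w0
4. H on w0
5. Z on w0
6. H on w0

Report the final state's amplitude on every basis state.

The final amplitudes are sqrt(2)/2 on |00>, 0 on |01>, sqrt(2)/2 on |10>, 0 on |11>.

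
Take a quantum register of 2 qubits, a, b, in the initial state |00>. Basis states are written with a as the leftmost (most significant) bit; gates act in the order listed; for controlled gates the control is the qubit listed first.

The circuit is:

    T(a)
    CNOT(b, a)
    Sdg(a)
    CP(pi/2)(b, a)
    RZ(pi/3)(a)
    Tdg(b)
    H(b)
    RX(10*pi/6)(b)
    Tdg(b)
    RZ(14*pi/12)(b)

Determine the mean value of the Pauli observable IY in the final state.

The observable IY averages to -sqrt(2)/4 + sqrt(6)/4.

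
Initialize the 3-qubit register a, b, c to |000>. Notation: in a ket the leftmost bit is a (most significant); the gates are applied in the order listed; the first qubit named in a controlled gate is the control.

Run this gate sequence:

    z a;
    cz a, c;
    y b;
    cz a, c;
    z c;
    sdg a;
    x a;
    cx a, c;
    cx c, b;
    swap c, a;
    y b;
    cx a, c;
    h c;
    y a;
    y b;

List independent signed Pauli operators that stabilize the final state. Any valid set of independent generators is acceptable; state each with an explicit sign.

The final state is stabilized by the group generated by +IIX, +ZII, +IZI; other independent generating sets are equally valid.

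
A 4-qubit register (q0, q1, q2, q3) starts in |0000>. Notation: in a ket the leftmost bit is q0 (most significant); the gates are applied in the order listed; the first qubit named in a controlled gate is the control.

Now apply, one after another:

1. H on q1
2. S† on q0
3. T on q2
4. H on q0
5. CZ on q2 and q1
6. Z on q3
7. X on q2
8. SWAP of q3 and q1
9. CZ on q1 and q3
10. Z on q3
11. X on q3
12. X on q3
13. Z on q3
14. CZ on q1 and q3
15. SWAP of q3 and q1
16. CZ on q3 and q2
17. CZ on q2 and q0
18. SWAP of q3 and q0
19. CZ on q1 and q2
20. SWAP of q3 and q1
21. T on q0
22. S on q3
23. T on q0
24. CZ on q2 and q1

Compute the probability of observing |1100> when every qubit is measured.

Outcome |1100> occurs with probability 0. Key observation: gates 8-15 undo each other exactly, leaving only the rest of the circuit to track.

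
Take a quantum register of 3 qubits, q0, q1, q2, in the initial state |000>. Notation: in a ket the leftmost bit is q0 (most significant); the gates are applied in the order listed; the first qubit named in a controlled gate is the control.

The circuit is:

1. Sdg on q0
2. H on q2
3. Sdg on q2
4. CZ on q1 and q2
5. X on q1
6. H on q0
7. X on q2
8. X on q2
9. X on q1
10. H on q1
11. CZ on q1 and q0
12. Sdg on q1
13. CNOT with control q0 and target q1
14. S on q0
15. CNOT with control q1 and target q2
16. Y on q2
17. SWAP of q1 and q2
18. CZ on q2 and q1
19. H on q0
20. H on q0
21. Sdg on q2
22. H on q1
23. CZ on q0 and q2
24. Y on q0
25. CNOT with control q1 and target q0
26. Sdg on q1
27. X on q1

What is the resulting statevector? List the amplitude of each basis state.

The resulting statevector has amplitude -1/4 - I/4 on |000>, -1/4 + I/4 on |001>, -1/4 - I/4 on |010>, 1/4 - I/4 on |011>, -1/4 - I/4 on |100>, 1/4 - I/4 on |101>, -1/4 - I/4 on |110>, -1/4 + I/4 on |111>.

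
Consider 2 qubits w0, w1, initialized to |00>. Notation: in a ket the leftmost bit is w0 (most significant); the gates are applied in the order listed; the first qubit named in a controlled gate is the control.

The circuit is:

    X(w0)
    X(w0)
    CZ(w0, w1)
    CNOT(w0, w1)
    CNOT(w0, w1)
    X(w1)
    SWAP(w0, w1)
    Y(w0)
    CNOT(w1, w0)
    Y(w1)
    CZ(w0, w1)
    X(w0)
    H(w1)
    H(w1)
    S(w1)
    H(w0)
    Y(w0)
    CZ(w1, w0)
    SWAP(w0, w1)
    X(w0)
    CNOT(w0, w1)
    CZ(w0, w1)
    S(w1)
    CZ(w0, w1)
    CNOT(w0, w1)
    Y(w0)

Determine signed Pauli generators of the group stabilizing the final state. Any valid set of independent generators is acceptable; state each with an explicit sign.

The final state is stabilized by the group generated by -IY, -ZI; other independent generating sets are equally valid. Key observation: the block from step 4 through step 5 cancels to the identity and can be dropped.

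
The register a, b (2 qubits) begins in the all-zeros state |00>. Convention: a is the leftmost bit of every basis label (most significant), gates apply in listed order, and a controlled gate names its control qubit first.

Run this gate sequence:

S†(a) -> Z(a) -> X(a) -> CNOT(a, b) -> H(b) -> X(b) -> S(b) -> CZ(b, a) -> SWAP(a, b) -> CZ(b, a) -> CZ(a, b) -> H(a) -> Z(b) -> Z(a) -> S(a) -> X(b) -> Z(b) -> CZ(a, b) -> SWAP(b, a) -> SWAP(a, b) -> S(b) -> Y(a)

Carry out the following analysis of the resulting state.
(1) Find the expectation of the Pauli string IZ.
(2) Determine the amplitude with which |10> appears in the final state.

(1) The expectation value of IZ is 1.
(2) The amplitude on |10> is -1/2 + I/2.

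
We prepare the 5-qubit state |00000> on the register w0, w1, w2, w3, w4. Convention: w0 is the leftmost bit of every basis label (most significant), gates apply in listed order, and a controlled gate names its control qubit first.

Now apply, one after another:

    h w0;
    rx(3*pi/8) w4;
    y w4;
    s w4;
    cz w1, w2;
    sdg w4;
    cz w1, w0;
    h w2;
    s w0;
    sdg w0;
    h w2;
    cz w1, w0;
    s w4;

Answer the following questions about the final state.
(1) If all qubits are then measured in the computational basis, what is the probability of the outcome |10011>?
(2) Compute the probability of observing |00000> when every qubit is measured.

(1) A full measurement returns |10011> with probability 0. Key observation: the block from step 6 through step 13 cancels to the identity and can be dropped.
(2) The probability of measuring |00000> is 1/4 - sqrt(2 - sqrt(2))/8.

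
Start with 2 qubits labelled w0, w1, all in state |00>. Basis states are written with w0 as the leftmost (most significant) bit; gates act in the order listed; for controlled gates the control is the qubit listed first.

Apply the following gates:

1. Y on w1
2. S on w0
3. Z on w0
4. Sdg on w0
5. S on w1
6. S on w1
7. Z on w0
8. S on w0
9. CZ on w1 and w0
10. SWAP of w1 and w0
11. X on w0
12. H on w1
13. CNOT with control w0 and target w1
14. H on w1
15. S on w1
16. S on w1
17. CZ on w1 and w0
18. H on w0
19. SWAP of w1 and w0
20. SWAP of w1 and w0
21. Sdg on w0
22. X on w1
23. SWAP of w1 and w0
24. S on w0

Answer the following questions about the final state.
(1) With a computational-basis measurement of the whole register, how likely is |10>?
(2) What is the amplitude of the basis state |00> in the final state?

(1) The probability of measuring |10> is 1/2.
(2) The amplitude on |00> is 0.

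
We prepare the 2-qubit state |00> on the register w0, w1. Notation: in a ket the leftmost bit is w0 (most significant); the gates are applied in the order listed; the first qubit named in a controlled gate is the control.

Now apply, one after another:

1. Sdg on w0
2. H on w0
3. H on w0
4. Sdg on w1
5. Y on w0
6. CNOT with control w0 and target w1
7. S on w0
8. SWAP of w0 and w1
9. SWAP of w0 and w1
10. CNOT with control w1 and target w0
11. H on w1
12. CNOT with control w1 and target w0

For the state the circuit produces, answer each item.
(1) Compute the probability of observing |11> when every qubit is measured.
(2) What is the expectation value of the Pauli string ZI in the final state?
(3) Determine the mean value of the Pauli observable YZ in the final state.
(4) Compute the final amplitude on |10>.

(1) A full measurement returns |11> with probability 1/2.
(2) The observable ZI averages to 0.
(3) In the final state, YZ has expectation 0.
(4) The final state's coefficient on |10> equals 0.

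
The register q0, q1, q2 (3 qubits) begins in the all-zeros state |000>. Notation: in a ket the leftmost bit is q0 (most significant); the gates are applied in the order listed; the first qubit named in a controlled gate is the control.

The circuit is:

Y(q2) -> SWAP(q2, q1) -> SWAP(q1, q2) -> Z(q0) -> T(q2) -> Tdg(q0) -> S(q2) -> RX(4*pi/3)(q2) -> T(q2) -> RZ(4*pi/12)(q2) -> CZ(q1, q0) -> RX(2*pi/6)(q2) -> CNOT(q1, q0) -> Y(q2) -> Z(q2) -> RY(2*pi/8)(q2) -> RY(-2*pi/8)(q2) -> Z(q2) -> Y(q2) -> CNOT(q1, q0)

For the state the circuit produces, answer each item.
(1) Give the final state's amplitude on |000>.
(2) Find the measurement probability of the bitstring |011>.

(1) |000> carries amplitude exp(I*pi/6)/4 + 3*exp(7*I*pi/12)/4 in the final state.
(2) The probability of measuring |011> is 0.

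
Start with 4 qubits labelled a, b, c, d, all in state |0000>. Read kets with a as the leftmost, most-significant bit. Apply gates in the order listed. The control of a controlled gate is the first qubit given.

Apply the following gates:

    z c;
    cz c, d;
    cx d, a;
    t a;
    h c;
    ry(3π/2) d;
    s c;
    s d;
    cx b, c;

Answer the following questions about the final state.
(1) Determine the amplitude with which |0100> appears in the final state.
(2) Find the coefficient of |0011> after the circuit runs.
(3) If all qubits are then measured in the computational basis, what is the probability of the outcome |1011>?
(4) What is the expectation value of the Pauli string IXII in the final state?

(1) |0100> carries amplitude 0 in the final state.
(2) The amplitude on |0011> is -1/2.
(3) A full measurement returns |1011> with probability 0.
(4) The expectation value of IXII is 0.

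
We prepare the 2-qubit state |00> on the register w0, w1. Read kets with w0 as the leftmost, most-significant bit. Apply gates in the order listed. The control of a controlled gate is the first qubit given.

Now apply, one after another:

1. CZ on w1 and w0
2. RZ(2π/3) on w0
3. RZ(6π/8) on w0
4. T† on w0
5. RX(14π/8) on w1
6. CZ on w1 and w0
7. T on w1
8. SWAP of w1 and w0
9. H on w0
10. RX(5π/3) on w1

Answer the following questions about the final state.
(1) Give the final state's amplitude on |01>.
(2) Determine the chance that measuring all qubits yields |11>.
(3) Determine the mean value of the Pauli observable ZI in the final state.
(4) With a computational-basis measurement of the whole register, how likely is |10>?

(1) The final state's coefficient on |01> equals sqrt(2)*I*sqrt(sqrt(2)/4 + 1/2)*exp(-17*I*pi/24)/4 - sqrt(2)*sqrt(1/2 - sqrt(2)/4)*exp(-11*I*pi/24)/4.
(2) A full measurement returns |11> with probability 3/16.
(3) The expectation value of ZI is -1/2.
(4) A full measurement returns |10> with probability 9/16.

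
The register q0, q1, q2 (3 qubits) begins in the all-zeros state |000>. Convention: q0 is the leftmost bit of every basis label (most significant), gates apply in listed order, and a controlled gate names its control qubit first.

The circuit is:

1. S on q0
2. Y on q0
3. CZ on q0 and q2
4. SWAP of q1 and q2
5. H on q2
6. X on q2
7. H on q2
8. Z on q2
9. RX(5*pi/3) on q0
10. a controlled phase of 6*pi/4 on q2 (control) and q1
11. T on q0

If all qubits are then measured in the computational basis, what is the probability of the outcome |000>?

The probability of measuring |000> is 1/4.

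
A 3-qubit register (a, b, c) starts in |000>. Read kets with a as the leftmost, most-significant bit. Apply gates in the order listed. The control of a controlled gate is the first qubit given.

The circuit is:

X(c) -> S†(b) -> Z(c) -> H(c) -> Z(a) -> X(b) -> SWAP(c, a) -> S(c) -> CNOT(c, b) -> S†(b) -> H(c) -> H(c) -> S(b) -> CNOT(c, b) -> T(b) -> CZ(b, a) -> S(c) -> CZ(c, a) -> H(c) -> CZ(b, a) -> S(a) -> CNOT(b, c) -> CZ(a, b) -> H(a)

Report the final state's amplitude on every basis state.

After the circuit, the state carries amplitude 0 on |000>, 0 on |001>, sqrt(2)*(-1 - I)*exp(I*pi/4)/4 on |010>, sqrt(2)*(-1 - I)*exp(I*pi/4)/4 on |011>, 0 on |100>, 0 on |101>, -1/2 on |110>, -1/2 on |111>.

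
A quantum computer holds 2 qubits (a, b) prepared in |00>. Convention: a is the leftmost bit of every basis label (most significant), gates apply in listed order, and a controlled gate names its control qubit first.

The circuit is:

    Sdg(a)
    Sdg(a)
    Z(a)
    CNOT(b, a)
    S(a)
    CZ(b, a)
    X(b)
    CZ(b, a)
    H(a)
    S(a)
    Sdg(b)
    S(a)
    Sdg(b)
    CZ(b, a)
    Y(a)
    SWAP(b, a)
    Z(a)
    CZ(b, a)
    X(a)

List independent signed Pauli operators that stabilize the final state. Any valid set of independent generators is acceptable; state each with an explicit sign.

The final state is stabilized by the group generated by +IX, +ZI; other independent generating sets are equally valid.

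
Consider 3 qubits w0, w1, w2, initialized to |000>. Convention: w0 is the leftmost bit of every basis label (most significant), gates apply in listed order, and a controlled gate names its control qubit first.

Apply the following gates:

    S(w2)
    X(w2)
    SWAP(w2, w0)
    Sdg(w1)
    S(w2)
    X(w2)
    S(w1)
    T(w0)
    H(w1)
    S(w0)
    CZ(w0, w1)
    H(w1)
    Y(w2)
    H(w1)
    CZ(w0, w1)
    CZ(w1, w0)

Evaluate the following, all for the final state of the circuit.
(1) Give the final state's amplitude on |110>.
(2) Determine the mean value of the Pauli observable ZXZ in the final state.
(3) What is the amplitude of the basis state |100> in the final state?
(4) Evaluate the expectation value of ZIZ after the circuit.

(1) |110> carries amplitude -sqrt(2)*exp(I*pi/4)/2 in the final state.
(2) In the final state, ZXZ has expectation 1.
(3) The final state's coefficient on |100> equals sqrt(2)*exp(I*pi/4)/2.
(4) In the final state, ZIZ has expectation -1.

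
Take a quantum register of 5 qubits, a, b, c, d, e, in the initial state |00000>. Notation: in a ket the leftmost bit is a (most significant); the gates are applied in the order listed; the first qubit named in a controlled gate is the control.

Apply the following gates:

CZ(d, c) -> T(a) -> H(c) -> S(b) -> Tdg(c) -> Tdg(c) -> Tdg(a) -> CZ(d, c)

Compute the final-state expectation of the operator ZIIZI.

The observable ZIIZI averages to 1.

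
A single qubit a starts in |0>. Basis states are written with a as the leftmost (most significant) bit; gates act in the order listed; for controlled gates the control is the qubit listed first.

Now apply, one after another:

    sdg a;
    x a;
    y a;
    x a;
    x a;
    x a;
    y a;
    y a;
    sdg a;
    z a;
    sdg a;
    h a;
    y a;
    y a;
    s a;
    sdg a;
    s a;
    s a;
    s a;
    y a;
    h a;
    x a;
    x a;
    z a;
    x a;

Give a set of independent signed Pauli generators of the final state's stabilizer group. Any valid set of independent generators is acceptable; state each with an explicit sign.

The final state is stabilized by the group generated by -Y; other independent generating sets are equally valid.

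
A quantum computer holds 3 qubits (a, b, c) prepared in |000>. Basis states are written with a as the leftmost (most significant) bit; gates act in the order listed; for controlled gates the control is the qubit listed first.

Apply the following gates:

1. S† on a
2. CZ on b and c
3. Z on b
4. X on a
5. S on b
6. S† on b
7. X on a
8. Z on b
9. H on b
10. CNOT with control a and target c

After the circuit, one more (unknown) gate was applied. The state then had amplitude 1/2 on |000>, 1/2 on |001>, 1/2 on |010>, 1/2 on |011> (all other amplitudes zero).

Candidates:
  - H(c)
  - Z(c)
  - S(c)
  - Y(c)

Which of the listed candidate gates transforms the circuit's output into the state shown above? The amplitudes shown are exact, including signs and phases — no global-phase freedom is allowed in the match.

It was H(c) that produced the state shown. Key observation: steps 3-8 multiply out to the identity, so the circuit reduces to the remaining gates.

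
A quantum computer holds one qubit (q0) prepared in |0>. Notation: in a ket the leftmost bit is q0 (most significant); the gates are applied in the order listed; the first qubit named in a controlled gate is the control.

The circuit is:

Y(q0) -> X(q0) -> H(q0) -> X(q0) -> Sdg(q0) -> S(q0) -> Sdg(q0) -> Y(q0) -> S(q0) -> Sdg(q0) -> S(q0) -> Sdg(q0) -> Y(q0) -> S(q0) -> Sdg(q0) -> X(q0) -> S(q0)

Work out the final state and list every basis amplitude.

After the circuit, the state carries amplitude sqrt(2)/2 on |0>, -sqrt(2)/2 on |1>.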